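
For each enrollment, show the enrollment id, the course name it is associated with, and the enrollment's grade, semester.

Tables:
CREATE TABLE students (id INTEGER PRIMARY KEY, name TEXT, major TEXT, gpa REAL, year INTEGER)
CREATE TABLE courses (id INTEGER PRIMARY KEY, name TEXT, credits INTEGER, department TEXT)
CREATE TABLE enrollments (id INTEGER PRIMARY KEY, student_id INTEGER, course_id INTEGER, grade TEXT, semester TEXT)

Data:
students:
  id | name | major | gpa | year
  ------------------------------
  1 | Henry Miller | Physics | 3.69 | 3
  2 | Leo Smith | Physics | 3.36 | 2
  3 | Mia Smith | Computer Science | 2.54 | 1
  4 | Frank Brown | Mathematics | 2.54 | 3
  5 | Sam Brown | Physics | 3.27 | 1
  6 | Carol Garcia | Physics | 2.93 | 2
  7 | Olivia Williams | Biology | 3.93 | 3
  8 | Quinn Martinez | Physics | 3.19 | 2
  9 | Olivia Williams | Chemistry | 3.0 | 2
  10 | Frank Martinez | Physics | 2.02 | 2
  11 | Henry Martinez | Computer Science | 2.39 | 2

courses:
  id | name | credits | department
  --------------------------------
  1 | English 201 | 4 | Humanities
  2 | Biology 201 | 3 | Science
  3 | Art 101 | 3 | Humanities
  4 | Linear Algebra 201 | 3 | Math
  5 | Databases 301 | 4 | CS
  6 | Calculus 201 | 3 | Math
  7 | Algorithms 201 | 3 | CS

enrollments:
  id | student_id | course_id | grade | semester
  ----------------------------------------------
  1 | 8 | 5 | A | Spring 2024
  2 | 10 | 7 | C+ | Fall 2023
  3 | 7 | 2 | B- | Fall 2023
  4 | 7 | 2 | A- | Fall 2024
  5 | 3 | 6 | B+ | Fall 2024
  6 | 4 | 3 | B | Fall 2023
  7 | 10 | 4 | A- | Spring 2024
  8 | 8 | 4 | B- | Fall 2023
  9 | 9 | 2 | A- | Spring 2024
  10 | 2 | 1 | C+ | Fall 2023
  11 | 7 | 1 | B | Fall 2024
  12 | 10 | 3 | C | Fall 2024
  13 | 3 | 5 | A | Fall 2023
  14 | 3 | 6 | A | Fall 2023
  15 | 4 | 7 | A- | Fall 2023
SELECT c.id, p.name AS course, c.grade, c.semester FROM enrollments c JOIN courses p ON c.course_id = p.id

Execution result:
id | course | grade | semester
1 | Databases 301 | A | Spring 2024
2 | Algorithms 201 | C+ | Fall 2023
3 | Biology 201 | B- | Fall 2023
4 | Biology 201 | A- | Fall 2024
5 | Calculus 201 | B+ | Fall 2024
6 | Art 101 | B | Fall 2023
7 | Linear Algebra 201 | A- | Spring 2024
8 | Linear Algebra 201 | B- | Fall 2023
9 | Biology 201 | A- | Spring 2024
10 | English 201 | C+ | Fall 2023
11 | English 201 | B | Fall 2024
12 | Art 101 | C | Fall 2024
13 | Databases 301 | A | Fall 2023
14 | Calculus 201 | A | Fall 2023
15 | Algorithms 201 | A- | Fall 2023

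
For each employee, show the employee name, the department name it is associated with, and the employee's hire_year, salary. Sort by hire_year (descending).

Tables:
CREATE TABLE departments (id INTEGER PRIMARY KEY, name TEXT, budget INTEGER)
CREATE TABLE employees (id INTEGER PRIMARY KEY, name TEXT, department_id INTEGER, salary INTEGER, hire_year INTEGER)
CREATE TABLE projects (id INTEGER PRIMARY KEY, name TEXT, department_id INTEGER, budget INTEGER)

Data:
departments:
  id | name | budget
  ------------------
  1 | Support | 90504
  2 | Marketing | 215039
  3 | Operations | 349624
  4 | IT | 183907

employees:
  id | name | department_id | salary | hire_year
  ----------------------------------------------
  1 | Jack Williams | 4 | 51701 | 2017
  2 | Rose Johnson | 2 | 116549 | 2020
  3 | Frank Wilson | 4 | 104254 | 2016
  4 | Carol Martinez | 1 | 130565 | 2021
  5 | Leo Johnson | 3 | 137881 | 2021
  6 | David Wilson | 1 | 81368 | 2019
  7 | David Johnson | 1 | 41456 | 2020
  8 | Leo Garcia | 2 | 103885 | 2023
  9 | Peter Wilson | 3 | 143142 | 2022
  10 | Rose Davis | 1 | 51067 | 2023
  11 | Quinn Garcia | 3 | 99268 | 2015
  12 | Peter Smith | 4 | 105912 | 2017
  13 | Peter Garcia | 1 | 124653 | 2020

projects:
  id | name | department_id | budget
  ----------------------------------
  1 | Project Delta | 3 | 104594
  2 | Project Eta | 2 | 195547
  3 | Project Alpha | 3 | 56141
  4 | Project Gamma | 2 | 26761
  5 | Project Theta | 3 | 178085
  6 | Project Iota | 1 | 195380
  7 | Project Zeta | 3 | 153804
SELECT c.name, p.name AS department, c.hire_year, c.salary FROM employees c JOIN departments p ON c.department_id = p.id ORDER BY c.hire_year DESC

Execution result:
name | department | hire_year | salary
Leo Garcia | Marketing | 2023 | 103885
Rose Davis | Support | 2023 | 51067
Peter Wilson | Operations | 2022 | 143142
Carol Martinez | Support | 2021 | 130565
Leo Johnson | Operations | 2021 | 137881
Rose Johnson | Marketing | 2020 | 116549
David Johnson | Support | 2020 | 41456
Peter Garcia | Support | 2020 | 124653
David Wilson | Support | 2019 | 81368
Jack Williams | IT | 2017 | 51701
Peter Smith | IT | 2017 | 105912
Frank Wilson | IT | 2016 | 104254
Quinn Garcia | Operations | 2015 | 99268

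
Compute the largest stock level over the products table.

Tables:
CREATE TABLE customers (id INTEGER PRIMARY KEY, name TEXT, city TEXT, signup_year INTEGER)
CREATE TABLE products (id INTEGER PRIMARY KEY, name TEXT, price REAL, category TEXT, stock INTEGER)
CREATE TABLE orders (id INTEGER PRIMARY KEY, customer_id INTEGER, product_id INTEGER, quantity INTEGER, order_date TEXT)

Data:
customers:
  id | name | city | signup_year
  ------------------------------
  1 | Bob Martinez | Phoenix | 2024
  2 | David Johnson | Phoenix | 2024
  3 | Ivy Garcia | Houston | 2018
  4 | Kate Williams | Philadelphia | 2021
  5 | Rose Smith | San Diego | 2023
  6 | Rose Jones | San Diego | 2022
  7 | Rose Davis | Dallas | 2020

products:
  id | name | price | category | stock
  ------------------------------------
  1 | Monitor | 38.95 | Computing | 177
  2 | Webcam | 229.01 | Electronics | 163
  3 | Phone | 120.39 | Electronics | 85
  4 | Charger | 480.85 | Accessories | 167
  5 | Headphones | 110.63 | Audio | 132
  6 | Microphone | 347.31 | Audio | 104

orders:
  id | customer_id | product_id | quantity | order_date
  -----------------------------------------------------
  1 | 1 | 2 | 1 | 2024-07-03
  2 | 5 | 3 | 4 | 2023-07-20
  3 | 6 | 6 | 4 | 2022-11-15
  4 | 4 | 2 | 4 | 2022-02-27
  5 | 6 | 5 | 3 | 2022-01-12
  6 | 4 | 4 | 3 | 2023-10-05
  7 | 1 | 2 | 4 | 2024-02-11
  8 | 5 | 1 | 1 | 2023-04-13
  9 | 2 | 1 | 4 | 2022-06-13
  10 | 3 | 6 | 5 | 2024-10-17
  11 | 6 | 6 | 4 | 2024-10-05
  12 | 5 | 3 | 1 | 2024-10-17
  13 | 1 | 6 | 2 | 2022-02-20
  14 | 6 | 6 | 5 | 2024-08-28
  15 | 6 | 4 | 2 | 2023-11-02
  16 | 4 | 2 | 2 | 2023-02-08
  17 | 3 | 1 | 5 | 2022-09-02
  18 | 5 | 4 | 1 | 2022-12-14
SELECT MAX(stock) FROM products

Execution result:
177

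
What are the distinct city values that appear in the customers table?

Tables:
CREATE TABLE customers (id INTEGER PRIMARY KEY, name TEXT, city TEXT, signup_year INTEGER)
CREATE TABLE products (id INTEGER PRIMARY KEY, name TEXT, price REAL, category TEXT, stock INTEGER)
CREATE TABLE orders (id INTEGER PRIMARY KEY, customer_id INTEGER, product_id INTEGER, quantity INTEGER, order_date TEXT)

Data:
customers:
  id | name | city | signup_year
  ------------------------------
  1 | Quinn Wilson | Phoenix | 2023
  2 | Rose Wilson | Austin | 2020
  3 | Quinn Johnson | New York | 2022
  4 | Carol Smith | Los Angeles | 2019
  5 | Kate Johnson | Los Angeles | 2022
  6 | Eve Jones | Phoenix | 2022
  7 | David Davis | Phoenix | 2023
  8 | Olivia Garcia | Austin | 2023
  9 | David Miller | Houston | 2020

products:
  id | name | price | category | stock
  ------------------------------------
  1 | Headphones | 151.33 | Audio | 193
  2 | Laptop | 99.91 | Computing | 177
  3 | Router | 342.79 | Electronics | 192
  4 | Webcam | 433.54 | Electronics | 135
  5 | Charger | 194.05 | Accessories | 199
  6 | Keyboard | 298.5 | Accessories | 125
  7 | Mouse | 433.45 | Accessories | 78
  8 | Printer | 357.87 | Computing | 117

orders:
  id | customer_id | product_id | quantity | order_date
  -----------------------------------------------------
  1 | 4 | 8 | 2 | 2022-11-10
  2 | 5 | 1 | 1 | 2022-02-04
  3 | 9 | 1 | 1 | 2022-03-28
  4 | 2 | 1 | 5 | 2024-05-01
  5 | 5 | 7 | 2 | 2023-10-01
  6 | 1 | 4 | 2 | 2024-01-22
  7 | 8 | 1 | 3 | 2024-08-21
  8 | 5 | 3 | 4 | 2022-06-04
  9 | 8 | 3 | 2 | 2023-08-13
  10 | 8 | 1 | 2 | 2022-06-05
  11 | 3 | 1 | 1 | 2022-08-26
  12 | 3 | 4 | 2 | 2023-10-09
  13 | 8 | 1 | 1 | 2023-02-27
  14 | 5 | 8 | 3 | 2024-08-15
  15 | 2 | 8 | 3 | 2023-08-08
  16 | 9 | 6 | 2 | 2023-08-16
SELECT DISTINCT city FROM customers

Execution result:
city
Phoenix
Austin
New York
Los Angeles
Houston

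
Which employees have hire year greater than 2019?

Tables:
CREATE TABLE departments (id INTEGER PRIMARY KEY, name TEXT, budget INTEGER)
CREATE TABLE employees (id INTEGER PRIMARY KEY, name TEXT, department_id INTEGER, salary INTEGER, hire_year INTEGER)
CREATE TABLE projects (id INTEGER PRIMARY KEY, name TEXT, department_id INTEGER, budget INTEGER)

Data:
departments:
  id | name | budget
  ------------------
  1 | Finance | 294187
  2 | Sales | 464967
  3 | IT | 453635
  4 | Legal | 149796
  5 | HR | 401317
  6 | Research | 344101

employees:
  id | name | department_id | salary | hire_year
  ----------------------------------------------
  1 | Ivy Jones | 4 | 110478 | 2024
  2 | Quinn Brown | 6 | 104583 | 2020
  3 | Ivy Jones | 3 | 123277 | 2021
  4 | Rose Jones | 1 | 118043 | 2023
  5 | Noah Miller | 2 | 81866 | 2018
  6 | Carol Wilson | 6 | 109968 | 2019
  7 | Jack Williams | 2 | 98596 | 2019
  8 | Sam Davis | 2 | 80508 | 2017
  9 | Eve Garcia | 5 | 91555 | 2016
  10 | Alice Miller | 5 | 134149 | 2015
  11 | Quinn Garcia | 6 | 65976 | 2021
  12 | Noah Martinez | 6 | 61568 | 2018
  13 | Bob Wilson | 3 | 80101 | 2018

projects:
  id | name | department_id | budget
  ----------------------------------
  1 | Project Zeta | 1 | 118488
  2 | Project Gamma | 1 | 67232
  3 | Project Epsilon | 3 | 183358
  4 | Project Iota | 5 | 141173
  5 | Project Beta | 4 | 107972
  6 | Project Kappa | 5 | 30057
SELECT name, hire_year FROM employees WHERE hire_year > 2019

Execution result:
name | hire_year
Ivy Jones | 2024
Quinn Brown | 2020
Ivy Jones | 2021
Rose Jones | 2023
Quinn Garcia | 2021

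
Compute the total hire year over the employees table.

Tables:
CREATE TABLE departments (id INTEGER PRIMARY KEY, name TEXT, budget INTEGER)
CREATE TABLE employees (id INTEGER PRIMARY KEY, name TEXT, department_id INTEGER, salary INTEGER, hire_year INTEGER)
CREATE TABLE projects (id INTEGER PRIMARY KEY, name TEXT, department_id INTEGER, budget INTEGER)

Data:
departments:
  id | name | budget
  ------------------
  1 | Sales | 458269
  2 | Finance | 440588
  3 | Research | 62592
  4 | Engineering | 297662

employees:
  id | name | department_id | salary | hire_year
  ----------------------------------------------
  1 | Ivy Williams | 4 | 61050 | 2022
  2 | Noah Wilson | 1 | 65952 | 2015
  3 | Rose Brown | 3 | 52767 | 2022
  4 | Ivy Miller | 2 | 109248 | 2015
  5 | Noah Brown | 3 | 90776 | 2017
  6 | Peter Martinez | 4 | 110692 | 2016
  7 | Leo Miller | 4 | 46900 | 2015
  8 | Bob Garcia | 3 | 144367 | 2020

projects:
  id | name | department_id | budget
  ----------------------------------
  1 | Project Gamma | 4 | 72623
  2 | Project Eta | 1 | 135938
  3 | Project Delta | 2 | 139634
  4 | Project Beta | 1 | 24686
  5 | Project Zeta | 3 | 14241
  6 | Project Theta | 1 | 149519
SELECT SUM(hire_year) FROM employees

Execution result:
16142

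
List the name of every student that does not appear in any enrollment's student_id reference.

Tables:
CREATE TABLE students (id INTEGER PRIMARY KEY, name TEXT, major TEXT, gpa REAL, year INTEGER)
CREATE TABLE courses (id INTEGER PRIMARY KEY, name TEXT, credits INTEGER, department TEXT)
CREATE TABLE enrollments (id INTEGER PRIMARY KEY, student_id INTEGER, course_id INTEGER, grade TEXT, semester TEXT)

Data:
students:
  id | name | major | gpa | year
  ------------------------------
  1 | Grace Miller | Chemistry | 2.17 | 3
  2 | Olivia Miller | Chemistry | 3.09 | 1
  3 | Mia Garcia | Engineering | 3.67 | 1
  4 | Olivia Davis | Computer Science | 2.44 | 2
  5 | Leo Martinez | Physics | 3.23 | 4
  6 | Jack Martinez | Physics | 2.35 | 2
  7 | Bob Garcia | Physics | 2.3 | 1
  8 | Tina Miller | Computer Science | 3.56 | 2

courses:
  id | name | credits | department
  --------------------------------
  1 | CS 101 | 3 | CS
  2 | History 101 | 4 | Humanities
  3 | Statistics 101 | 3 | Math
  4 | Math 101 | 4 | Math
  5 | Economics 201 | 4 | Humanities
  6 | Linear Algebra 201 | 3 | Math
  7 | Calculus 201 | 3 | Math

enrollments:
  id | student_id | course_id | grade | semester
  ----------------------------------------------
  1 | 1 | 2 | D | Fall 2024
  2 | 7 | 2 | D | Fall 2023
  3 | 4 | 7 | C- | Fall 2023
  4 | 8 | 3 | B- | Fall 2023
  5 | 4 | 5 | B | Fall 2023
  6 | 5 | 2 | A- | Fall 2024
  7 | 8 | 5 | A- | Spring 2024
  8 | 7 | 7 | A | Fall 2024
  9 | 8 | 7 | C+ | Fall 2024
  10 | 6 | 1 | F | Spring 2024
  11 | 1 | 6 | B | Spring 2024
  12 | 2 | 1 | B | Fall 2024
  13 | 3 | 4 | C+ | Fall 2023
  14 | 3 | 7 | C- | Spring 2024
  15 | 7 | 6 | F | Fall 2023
SELECT p.name FROM students p LEFT JOIN enrollments c ON c.student_id = p.id WHERE c.id IS NULL

Execution result:
(no rows)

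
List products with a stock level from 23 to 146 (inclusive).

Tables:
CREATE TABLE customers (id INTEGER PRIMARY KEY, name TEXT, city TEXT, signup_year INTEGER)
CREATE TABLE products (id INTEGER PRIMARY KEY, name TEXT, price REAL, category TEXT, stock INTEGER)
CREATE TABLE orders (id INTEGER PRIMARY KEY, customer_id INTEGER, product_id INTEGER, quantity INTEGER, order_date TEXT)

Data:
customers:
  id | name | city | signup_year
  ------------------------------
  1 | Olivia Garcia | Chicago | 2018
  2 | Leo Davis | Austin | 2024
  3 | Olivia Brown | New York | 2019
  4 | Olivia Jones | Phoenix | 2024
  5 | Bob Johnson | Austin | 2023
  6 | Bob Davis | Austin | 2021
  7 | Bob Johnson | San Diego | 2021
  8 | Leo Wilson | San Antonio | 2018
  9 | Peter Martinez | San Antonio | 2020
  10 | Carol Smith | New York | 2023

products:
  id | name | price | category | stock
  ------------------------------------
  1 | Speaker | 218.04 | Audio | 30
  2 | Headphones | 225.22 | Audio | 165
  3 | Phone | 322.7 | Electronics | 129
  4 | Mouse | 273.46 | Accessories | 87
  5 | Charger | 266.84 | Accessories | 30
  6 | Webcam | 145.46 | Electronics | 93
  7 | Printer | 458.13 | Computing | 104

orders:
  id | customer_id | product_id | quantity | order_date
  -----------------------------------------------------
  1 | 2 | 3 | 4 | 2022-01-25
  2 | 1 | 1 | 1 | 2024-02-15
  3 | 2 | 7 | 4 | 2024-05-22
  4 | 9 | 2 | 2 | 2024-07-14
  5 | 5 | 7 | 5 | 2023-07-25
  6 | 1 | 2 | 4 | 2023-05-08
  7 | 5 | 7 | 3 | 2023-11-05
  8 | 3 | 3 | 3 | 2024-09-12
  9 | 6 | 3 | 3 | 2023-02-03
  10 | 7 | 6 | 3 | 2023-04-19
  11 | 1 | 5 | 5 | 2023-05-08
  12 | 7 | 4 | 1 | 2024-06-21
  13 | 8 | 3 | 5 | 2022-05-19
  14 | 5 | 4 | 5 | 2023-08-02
SELECT name, stock FROM products WHERE stock BETWEEN 23 AND 146

Execution result:
name | stock
Speaker | 30
Phone | 129
Mouse | 87
Charger | 30
Webcam | 93
Printer | 104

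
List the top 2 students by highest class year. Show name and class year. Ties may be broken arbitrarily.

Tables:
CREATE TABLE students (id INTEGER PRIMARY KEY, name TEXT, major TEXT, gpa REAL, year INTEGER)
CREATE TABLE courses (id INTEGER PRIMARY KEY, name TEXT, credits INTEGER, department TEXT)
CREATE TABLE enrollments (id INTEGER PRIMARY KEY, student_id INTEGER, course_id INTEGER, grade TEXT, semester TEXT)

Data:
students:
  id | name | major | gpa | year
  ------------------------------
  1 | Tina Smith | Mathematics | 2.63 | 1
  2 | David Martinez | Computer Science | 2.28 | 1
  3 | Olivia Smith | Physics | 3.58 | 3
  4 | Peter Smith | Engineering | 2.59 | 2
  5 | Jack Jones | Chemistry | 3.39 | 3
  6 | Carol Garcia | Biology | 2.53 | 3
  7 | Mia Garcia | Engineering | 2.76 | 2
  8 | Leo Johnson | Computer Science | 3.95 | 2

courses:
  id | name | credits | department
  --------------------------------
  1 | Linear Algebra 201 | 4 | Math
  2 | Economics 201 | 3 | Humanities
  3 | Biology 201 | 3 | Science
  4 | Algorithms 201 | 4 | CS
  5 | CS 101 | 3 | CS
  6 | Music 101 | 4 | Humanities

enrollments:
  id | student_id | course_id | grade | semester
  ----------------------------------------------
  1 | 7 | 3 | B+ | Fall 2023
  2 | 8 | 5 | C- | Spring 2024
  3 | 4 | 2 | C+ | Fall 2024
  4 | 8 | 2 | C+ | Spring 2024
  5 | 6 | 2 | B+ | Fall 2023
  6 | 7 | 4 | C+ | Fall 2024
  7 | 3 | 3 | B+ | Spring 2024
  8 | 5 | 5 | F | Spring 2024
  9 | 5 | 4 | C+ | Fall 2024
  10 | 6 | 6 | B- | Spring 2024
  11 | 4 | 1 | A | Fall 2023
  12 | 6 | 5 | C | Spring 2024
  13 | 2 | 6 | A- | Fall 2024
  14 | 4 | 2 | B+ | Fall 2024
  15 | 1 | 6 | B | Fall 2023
SELECT name, year FROM students ORDER BY year DESC LIMIT 2

Execution result:
name | year
Olivia Smith | 3
Jack Jones | 3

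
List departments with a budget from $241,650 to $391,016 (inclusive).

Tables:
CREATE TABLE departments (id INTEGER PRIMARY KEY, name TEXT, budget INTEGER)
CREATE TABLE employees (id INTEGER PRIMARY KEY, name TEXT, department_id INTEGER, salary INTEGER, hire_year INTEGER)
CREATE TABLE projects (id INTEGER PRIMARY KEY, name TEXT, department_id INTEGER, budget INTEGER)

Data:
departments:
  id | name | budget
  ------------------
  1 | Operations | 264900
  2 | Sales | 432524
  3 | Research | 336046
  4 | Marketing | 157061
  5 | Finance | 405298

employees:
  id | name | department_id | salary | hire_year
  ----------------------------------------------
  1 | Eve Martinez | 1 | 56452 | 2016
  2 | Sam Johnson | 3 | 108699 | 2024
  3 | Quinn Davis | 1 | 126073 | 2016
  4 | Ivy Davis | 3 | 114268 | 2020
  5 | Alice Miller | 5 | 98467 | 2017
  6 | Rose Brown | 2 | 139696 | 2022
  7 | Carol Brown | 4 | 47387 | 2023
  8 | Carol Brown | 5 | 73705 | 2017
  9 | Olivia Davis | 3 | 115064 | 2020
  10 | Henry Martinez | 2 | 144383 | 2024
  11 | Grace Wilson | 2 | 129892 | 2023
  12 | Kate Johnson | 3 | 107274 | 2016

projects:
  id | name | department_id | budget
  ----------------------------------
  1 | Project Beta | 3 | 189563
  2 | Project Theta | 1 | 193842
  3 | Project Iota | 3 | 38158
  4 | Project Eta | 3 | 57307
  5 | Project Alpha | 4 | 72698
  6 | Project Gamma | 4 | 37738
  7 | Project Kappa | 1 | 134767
SELECT name, budget FROM departments WHERE budget BETWEEN 241650 AND 391016

Execution result:
name | budget
Operations | 264900
Research | 336046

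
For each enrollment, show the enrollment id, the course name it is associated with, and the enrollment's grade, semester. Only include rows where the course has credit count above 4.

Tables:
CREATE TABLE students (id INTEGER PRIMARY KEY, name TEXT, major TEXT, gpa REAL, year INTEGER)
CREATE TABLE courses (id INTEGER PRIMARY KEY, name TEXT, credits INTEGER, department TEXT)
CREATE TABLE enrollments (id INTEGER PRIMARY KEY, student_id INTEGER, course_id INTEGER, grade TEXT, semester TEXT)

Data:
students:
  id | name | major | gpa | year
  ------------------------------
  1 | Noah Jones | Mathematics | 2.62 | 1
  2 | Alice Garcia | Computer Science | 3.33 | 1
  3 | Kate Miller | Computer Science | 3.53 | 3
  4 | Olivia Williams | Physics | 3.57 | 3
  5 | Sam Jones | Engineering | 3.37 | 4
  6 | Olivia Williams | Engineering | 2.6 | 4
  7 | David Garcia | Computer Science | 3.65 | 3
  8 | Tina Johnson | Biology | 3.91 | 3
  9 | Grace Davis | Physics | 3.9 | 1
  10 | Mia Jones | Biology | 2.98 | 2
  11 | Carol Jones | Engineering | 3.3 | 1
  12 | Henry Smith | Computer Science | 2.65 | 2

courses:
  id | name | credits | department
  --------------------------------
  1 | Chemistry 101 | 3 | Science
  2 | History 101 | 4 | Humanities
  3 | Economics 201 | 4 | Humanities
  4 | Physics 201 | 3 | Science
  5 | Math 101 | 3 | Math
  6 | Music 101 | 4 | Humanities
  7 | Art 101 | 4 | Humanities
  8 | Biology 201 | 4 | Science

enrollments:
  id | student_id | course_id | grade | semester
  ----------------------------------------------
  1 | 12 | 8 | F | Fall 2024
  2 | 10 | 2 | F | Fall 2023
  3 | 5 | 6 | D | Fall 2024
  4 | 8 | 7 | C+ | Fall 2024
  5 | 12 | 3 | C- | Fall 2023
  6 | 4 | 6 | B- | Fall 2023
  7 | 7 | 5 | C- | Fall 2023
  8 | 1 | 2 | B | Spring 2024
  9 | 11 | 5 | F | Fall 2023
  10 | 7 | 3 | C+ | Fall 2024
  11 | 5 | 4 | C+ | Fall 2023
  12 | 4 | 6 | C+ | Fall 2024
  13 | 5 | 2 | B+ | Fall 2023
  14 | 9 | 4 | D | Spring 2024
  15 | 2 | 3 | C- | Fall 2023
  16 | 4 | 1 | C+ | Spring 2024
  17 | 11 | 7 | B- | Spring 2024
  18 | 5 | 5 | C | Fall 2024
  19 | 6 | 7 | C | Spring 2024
SELECT c.id, p.name AS course, c.grade, c.semester FROM enrollments c JOIN courses p ON c.course_id = p.id WHERE p.credits > 4

Execution result:
(no rows)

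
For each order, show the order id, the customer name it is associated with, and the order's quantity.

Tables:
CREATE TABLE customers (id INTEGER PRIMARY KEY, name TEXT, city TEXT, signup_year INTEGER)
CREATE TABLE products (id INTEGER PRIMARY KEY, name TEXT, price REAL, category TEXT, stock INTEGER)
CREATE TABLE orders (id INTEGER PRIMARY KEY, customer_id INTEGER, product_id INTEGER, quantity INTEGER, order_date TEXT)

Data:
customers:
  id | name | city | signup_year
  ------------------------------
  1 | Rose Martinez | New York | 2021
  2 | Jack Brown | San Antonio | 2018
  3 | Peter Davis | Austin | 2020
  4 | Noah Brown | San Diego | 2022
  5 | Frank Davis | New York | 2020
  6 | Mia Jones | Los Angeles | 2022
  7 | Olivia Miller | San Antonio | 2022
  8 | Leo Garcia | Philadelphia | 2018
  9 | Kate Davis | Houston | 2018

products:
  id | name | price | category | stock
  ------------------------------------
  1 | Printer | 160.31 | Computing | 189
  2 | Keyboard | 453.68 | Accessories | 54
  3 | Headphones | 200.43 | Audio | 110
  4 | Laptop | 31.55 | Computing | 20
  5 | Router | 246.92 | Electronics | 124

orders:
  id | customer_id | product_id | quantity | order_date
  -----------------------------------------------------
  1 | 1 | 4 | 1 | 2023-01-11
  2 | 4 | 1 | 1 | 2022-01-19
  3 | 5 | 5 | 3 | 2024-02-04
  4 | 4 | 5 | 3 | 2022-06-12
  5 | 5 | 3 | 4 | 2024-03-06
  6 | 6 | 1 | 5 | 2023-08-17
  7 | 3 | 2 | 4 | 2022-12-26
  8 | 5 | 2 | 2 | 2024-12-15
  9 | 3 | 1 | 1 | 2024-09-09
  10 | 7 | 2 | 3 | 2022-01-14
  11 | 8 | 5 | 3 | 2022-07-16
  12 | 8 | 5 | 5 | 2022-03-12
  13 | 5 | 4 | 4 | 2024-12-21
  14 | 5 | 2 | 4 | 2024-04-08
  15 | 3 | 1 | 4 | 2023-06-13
SELECT c.id, p.name AS customer, c.quantity FROM orders c JOIN customers p ON c.customer_id = p.id

Execution result:
id | customer | quantity
1 | Rose Martinez | 1
2 | Noah Brown | 1
3 | Frank Davis | 3
4 | Noah Brown | 3
5 | Frank Davis | 4
6 | Mia Jones | 5
7 | Peter Davis | 4
8 | Frank Davis | 2
9 | Peter Davis | 1
10 | Olivia Miller | 3
11 | Leo Garcia | 3
12 | Leo Garcia | 5
13 | Frank Davis | 4
14 | Frank Davis | 4
15 | Peter Davis | 4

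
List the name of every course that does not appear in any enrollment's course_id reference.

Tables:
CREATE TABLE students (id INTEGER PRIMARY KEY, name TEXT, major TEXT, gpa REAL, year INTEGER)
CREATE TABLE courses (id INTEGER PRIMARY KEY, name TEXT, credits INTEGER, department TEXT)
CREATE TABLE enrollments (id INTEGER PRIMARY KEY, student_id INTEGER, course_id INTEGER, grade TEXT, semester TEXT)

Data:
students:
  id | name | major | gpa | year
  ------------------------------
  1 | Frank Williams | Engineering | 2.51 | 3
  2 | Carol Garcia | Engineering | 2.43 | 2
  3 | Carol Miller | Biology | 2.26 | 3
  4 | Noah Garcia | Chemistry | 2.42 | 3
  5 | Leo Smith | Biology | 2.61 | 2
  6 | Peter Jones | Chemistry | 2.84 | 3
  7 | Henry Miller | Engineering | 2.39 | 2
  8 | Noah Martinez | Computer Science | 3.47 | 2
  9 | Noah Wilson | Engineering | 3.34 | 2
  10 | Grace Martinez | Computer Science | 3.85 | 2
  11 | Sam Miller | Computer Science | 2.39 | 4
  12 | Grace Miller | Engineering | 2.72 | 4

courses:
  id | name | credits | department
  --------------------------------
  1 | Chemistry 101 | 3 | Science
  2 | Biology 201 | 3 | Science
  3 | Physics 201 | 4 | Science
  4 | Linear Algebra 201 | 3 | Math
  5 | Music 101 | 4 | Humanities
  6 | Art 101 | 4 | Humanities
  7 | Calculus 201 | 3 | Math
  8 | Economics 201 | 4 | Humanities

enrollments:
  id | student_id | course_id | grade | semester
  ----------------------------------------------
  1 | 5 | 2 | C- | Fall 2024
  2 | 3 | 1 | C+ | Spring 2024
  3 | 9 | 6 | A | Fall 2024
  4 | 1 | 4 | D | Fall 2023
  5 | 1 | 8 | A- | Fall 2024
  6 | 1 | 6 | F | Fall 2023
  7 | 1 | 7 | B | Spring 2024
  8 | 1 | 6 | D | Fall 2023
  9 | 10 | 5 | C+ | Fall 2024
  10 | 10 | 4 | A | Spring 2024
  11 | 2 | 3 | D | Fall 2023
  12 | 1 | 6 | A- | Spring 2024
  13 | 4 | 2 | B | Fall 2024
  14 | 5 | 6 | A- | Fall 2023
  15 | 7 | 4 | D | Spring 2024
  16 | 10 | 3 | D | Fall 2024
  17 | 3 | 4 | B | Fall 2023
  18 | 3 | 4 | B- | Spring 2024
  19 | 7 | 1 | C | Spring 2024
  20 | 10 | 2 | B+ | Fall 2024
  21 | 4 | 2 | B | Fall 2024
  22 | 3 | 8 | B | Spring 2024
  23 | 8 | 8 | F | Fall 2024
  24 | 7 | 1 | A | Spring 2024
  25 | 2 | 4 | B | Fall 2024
SELECT p.name FROM courses p LEFT JOIN enrollments c ON c.course_id = p.id WHERE c.id IS NULL

Execution result:
(no rows)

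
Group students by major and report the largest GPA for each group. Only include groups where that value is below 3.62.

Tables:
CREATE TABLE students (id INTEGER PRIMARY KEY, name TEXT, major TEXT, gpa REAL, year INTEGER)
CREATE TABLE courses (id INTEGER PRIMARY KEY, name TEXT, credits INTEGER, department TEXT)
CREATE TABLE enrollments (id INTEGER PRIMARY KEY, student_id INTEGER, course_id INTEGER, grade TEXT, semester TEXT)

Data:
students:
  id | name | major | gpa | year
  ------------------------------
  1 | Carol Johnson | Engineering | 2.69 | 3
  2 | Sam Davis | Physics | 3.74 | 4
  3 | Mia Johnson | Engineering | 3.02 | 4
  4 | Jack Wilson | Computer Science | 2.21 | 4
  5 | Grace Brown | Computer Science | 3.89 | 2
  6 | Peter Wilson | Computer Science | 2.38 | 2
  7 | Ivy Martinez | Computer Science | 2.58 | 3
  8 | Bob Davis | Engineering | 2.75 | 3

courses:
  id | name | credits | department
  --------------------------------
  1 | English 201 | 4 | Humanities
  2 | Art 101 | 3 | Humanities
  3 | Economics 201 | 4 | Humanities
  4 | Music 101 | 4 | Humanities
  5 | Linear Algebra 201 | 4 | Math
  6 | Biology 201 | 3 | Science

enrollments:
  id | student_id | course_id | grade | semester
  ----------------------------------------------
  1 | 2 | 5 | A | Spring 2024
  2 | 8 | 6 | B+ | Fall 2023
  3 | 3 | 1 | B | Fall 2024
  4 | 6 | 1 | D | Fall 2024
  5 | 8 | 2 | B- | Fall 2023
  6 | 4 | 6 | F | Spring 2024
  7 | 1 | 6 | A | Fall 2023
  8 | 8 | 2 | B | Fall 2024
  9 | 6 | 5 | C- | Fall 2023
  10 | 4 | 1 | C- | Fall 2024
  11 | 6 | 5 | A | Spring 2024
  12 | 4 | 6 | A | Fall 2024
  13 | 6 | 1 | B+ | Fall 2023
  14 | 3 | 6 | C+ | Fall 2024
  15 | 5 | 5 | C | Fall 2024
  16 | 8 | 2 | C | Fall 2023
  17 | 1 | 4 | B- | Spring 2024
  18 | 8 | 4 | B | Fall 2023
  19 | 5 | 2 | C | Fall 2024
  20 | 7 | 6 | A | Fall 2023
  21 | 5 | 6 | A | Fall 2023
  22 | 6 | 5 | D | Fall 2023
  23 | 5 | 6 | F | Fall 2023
SELECT major, MAX(gpa) AS max_gpa FROM students GROUP BY major HAVING MAX(gpa) < 3.62

Execution result:
major | max_gpa
Engineering | 3.02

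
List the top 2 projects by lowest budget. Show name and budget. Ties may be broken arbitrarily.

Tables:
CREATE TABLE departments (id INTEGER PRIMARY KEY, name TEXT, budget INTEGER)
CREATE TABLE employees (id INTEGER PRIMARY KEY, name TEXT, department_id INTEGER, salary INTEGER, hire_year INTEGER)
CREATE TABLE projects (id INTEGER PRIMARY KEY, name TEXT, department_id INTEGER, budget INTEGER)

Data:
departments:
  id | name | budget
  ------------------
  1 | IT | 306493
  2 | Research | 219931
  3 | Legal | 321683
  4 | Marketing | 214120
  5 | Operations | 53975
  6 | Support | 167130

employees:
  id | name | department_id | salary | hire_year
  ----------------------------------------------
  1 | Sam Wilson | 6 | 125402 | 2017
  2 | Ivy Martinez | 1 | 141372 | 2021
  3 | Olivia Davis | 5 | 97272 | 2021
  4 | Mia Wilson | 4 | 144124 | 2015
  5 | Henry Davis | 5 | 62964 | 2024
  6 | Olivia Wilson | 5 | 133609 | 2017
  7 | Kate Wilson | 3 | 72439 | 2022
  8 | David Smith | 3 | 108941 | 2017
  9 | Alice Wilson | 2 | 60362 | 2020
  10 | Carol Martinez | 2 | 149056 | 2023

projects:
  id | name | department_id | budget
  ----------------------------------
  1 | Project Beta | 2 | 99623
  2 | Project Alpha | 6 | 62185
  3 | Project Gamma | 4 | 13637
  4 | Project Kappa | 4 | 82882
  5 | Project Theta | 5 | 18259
SELECT name, budget FROM projects ORDER BY budget ASC LIMIT 2

Execution result:
name | budget
Project Gamma | 13637
Project Theta | 18259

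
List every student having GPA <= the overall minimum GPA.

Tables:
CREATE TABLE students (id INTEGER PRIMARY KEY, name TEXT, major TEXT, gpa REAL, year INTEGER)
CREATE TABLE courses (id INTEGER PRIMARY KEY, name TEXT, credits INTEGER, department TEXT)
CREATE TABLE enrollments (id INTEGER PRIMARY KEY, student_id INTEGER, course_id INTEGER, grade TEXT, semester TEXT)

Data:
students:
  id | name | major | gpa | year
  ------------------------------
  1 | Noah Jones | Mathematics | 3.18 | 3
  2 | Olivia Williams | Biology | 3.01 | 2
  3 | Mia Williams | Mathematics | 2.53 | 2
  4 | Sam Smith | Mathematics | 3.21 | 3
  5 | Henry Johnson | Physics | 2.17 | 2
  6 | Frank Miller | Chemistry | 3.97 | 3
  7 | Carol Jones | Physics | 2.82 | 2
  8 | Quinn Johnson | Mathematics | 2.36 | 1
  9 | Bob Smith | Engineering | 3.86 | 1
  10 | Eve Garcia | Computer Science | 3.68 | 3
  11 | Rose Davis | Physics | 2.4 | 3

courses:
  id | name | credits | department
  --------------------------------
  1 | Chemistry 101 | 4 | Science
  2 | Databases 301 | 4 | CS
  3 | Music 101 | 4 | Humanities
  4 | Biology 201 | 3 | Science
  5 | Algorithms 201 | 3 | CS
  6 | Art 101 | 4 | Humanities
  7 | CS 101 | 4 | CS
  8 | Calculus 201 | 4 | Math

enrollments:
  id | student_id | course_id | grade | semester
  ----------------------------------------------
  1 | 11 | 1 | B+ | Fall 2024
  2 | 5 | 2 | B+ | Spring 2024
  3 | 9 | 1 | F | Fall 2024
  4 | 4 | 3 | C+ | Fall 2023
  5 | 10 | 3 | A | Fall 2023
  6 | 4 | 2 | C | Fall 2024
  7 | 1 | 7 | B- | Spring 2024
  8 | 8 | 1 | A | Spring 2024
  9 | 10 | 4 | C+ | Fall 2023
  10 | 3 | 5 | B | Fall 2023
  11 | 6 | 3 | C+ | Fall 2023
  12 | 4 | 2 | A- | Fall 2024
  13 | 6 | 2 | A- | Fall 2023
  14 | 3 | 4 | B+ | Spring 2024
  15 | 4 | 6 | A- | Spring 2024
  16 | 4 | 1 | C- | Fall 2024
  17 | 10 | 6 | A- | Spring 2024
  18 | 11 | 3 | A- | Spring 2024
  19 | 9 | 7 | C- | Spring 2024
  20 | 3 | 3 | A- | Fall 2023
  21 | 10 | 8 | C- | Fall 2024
SELECT name, gpa FROM students WHERE gpa <= (SELECT MIN(gpa) FROM students)

Execution result:
name | gpa
Henry Johnson | 2.17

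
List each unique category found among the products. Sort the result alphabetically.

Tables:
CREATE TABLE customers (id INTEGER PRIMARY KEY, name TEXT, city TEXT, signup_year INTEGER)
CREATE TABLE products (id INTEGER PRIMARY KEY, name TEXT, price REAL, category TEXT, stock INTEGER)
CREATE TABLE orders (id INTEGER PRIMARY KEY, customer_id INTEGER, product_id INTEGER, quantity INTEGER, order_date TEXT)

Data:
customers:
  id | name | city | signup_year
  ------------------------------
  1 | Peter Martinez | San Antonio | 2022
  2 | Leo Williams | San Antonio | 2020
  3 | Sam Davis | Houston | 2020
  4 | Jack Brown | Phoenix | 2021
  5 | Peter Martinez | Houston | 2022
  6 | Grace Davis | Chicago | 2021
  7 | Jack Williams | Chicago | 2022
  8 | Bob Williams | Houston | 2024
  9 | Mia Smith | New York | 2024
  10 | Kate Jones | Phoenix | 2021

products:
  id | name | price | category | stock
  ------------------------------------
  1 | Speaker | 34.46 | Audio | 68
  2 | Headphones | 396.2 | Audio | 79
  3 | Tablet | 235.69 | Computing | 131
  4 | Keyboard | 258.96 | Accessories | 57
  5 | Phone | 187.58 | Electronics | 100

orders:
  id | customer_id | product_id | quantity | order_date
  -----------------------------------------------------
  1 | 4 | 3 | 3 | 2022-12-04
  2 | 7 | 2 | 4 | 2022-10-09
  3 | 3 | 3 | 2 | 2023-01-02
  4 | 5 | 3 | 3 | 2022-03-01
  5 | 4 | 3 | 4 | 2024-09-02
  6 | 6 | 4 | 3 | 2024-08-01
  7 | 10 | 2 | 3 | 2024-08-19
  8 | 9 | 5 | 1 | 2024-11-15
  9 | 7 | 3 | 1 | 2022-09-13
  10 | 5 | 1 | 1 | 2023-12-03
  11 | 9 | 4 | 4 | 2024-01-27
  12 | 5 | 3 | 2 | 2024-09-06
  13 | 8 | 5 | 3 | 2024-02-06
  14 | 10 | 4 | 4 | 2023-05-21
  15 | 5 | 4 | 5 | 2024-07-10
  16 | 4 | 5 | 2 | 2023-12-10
SELECT DISTINCT category FROM products ORDER BY category

Execution result:
category
Accessories
Audio
Computing
Electronics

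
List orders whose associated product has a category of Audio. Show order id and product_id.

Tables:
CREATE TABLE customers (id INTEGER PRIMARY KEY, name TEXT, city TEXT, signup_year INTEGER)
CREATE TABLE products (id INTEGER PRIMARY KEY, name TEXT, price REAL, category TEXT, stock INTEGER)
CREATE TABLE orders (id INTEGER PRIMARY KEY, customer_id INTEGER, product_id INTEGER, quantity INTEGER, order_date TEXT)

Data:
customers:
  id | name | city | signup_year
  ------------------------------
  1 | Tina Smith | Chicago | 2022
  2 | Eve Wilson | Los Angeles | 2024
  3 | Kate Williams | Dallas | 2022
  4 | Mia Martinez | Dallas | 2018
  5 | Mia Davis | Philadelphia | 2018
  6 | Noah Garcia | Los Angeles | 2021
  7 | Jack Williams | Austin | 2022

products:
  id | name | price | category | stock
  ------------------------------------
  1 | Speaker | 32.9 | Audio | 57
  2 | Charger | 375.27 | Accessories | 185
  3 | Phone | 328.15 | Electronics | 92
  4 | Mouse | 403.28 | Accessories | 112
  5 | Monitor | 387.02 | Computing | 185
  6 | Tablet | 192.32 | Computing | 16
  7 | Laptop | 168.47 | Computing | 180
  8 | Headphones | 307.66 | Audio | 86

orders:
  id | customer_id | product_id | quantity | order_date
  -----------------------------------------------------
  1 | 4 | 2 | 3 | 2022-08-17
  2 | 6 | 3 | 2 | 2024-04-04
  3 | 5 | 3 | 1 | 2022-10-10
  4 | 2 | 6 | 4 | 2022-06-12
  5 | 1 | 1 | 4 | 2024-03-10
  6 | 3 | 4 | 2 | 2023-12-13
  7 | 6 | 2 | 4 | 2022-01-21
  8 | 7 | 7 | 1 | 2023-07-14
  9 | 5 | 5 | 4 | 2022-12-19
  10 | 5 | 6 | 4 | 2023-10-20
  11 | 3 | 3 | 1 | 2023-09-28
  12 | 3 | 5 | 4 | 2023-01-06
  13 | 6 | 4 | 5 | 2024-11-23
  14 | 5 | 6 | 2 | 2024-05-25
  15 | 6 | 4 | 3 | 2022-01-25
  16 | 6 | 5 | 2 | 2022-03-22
SELECT id, product_id FROM orders WHERE product_id IN (SELECT id FROM products WHERE category = 'Audio')

Execution result:
id | product_id
5 | 1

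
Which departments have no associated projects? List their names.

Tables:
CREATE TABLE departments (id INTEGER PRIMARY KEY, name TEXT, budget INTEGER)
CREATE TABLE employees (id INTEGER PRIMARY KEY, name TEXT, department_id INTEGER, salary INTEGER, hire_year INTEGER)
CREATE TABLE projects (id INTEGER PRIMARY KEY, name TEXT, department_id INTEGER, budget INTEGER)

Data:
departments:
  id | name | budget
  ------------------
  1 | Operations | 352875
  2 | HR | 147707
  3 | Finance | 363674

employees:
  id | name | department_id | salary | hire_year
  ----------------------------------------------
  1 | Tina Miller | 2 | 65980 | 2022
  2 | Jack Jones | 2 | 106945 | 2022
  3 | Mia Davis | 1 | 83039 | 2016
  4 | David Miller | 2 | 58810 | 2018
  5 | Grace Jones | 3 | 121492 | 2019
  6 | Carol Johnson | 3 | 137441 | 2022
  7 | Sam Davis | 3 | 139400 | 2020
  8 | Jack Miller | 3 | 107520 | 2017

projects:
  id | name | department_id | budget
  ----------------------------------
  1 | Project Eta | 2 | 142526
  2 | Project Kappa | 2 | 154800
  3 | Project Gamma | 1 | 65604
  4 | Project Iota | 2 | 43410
SELECT p.name FROM departments p LEFT JOIN projects c ON c.department_id = p.id WHERE c.id IS NULL

Execution result:
Finance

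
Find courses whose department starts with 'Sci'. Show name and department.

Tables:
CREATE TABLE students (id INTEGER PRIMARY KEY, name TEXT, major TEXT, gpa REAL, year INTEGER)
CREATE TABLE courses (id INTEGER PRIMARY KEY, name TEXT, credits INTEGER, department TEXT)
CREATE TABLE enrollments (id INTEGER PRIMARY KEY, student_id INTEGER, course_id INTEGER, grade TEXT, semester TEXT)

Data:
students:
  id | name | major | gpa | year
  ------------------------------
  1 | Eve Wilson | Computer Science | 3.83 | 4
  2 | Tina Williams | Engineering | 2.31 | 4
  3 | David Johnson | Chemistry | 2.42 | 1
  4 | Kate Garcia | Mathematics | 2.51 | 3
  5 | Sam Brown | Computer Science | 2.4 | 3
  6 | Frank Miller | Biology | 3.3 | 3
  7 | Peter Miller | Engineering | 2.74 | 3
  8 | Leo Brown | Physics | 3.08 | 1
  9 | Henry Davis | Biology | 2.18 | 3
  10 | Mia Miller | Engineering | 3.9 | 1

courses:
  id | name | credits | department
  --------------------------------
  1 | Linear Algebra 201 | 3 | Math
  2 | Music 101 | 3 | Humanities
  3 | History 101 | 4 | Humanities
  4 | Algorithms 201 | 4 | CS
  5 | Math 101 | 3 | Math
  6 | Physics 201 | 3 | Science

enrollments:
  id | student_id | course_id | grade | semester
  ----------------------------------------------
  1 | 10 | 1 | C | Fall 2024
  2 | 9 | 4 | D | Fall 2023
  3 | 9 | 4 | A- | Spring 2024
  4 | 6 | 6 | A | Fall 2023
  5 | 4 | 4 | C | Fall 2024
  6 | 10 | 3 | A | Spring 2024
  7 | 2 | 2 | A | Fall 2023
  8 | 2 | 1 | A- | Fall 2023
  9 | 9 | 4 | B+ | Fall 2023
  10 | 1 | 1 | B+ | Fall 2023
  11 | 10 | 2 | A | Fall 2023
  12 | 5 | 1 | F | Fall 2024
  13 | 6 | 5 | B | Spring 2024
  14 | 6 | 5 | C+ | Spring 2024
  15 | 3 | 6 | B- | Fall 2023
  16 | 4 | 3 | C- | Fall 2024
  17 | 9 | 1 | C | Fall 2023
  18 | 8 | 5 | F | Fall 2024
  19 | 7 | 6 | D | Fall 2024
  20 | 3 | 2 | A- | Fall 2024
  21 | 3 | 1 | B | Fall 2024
SELECT name, department FROM courses WHERE department LIKE 'Sci%'

Execution result:
name | department
Physics 201 | Science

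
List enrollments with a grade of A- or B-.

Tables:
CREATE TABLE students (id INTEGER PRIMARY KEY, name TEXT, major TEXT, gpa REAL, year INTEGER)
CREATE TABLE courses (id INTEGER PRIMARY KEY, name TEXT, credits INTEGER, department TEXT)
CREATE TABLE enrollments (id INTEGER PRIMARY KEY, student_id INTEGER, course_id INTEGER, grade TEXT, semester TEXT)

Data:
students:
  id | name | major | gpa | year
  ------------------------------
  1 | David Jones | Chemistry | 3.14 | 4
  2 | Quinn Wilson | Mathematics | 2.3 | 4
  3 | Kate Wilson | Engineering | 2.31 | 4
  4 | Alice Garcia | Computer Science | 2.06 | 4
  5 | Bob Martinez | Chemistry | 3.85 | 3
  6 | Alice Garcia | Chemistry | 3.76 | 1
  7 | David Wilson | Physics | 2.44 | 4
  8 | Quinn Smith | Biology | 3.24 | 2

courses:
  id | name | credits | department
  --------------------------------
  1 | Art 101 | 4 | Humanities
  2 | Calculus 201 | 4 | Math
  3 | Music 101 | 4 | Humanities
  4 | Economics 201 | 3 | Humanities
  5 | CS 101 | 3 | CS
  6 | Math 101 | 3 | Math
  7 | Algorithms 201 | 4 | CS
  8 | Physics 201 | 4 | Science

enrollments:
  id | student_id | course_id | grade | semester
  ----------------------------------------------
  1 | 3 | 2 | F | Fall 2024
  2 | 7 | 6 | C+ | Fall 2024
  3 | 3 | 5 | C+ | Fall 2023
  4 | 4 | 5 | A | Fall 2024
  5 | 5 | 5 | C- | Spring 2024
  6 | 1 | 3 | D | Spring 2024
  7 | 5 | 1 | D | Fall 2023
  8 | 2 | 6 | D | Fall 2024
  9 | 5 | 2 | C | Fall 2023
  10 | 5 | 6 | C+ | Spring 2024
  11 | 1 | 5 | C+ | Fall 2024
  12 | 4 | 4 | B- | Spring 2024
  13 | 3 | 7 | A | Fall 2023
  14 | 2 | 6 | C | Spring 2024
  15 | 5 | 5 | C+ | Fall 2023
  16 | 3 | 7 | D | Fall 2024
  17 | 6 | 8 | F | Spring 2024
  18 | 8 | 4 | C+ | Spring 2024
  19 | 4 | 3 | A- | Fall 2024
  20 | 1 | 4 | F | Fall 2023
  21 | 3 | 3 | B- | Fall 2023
SELECT id, grade FROM enrollments WHERE grade IN ('A-', 'B-')

Execution result:
id | grade
12 | B-
19 | A-
21 | B-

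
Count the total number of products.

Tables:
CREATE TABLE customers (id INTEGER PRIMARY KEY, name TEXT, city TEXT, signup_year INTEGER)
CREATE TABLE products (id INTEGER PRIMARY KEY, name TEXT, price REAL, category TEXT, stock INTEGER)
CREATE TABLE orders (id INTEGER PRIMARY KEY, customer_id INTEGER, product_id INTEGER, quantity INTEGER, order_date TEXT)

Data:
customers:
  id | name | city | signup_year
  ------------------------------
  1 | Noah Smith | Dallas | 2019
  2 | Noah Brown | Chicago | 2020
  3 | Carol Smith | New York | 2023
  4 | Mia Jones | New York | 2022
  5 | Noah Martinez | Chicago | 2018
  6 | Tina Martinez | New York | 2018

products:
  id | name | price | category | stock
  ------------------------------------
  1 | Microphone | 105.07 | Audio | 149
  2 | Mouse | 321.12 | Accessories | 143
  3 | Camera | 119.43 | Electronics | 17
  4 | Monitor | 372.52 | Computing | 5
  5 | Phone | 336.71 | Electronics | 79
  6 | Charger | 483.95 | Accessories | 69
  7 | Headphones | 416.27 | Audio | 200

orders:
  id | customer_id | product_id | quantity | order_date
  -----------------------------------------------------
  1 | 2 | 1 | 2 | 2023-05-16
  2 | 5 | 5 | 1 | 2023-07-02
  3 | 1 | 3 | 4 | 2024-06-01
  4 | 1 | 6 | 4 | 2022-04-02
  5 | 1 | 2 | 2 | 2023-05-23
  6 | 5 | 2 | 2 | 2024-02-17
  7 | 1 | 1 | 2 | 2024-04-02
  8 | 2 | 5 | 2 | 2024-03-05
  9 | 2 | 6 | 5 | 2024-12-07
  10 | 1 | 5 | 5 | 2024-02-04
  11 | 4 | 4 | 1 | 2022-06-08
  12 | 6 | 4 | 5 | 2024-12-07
SELECT COUNT(*) FROM products

Execution result:
7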